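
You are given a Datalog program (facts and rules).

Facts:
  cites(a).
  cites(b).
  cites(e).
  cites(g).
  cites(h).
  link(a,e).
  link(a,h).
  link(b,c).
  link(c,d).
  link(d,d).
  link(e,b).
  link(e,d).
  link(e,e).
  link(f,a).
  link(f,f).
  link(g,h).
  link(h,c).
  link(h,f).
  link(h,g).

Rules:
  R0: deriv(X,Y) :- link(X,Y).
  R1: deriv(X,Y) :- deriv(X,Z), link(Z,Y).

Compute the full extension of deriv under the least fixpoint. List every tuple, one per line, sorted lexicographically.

deriv(a,a)
deriv(a,b)
deriv(a,c)
deriv(a,d)
deriv(a,e)
deriv(a,f)
deriv(a,g)
deriv(a,h)
deriv(b,c)
deriv(b,d)
deriv(c,d)
deriv(d,d)
deriv(e,b)
deriv(e,c)
deriv(e,d)
deriv(e,e)
deriv(f,a)
deriv(f,b)
deriv(f,c)
deriv(f,d)
deriv(f,e)
deriv(f,f)
deriv(f,g)
deriv(f,h)
deriv(g,a)
deriv(g,b)
deriv(g,c)
deriv(g,d)
deriv(g,e)
deriv(g,f)
deriv(g,g)
deriv(g,h)
deriv(h,a)
deriv(h,b)
deriv(h,c)
deriv(h,d)
deriv(h,e)
deriv(h,f)
deriv(h,g)
deriv(h,h)

round 1: derive deriv(a,e) via R0 from link(a,e)
round 1: derive deriv(a,h) via R0 from link(a,h)
round 1: derive deriv(b,c) via R0 from link(b,c)
round 1: derive deriv(c,d) via R0 from link(c,d)
round 1: derive deriv(d,d) via R0 from link(d,d)
round 1: derive deriv(e,b) via R0 from link(e,b)
round 1: derive deriv(e,d) via R0 from link(e,d)
round 1: derive deriv(e,e) via R0 from link(e,e)
round 1: derive deriv(f,a) via R0 from link(f,a)
round 1: derive deriv(f,f) via R0 from link(f,f)
round 1: derive deriv(g,h) via R0 from link(g,h)
round 1: derive deriv(h,c) via R0 from link(h,c)
round 1: derive deriv(h,f) via R0 from link(h,f)
round 1: derive deriv(h,g) via R0 from link(h,g)
round 2: derive deriv(a,b) via R1 from deriv(a,e), link(e,b)
round 2: derive deriv(a,c) via R1 from deriv(a,h), link(h,c)
round 2: derive deriv(a,d) via R1 from deriv(a,e), link(e,d)
round 2: derive deriv(a,f) via R1 from deriv(a,h), link(h,f)
round 2: derive deriv(a,g) via R1 from deriv(a,h), link(h,g)
round 2: derive deriv(b,d) via R1 from deriv(b,c), link(c,d)
round 2: derive deriv(e,c) via R1 from deriv(e,b), link(b,c)
round 2: derive deriv(f,e) via R1 from deriv(f,a), link(a,e)
round 2: derive deriv(f,h) via R1 from deriv(f,a), link(a,h)
round 2: derive deriv(g,c) via R1 from deriv(g,h), link(h,c)
round 2: derive deriv(g,f) via R1 from deriv(g,h), link(h,f)
round 2: derive deriv(g,g) via R1 from deriv(g,h), link(h,g)
round 2: derive deriv(h,a) via R1 from deriv(h,f), link(f,a)
round 2: derive deriv(h,d) via R1 from deriv(h,c), link(c,d)
round 2: derive deriv(h,h) via R1 from deriv(h,g), link(g,h)
round 3: derive deriv(a,a) via R1 from deriv(a,f), link(f,a)
round 3: derive deriv(f,b) via R1 from deriv(f,e), link(e,b)
round 3: derive deriv(f,c) via R1 from deriv(f,h), link(h,c)
round 3: derive deriv(f,d) via R1 from deriv(f,e), link(e,d)
round 3: derive deriv(f,g) via R1 from deriv(f,h), link(h,g)
round 3: derive deriv(g,a) via R1 from deriv(g,f), link(f,a)
round 3: derive deriv(g,d) via R1 from deriv(g,c), link(c,d)
round 3: derive deriv(h,e) via R1 from deriv(h,a), link(a,e)
round 4: derive deriv(g,e) via R1 from deriv(g,a), link(a,e)
round 4: derive deriv(h,b) via R1 from deriv(h,e), link(e,b)
round 5: derive deriv(g,b) via R1 from deriv(g,e), link(e,b)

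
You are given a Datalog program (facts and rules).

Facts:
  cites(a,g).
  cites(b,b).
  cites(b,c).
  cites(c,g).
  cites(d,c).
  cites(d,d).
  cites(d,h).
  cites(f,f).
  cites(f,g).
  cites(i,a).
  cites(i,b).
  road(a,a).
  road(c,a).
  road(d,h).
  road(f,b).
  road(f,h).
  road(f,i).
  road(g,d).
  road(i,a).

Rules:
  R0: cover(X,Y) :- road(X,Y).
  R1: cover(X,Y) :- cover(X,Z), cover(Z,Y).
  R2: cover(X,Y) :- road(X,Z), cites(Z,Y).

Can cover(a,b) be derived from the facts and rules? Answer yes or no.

round 1: derive cover(a,a) via R0 from road(a,a)
round 1: derive cover(c,a) via R0 from road(c,a)
round 1: derive cover(d,h) via R0 from road(d,h)
round 1: derive cover(f,b) via R0 from road(f,b)
round 1: derive cover(f,h) via R0 from road(f,h)
round 1: derive cover(f,i) via R0 from road(f,i)
round 1: derive cover(g,d) via R0 from road(g,d)
round 1: derive cover(i,a) via R0 from road(i,a)
round 1: derive cover(a,g) via R2 from road(a,a), cites(a,g)
round 1: derive cover(c,g) via R2 from road(c,a), cites(a,g)
round 1: derive cover(f,a) via R2 from road(f,i), cites(i,a)
round 1: derive cover(f,c) via R2 from road(f,b), cites(b,c)
round 1: derive cover(g,c) via R2 from road(g,d), cites(d,c)
round 1: derive cover(g,h) via R2 from road(g,d), cites(d,h)
round 1: derive cover(i,g) via R2 from road(i,a), cites(a,g)
round 2: derive cover(a,c) via R1 from cover(a,g), cover(g,c)
round 2: derive cover(a,d) via R1 from cover(a,g), cover(g,d)
round 2: derive cover(a,h) via R1 from cover(a,g), cover(g,h)
round 2: derive cover(c,c) via R1 from cover(c,g), cover(g,c)
round 2: derive cover(c,d) via R1 from cover(c,g), cover(g,d)
round 2: derive cover(c,h) via R1 from cover(c,g), cover(g,h)
round 2: derive cover(f,g) via R1 from cover(f,a), cover(a,g)
round 2: derive cover(g,a) via R1 from cover(g,c), cover(c,a)
round 2: derive cover(g,g) via R1 from cover(g,c), cover(c,g)
round 2: derive cover(i,c) via R1 from cover(i,g), cover(g,c)
round 2: derive cover(i,d) via R1 from cover(i,g), cover(g,d)
round 2: derive cover(i,h) via R1 from cover(i,g), cover(g,h)
round 3: derive cover(f,d) via R1 from cover(f,a), cover(a,d)

no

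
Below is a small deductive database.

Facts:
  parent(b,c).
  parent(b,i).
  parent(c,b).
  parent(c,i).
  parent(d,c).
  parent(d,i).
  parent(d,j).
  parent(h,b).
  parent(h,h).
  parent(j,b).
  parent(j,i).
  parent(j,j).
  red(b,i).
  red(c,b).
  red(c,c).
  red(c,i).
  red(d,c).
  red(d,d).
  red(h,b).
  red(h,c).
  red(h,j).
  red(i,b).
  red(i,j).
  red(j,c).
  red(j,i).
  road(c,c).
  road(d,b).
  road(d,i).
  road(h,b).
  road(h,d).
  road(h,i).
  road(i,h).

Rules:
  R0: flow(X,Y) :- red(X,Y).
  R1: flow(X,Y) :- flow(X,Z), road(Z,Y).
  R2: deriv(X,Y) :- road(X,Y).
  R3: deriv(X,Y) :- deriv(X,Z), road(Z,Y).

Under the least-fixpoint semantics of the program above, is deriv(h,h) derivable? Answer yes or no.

round 1: derive deriv(c,c) via R2 from road(c,c)
round 1: derive deriv(d,b) via R2 from road(d,b)
round 1: derive deriv(d,i) via R2 from road(d,i)
round 1: derive deriv(h,b) via R2 from road(h,b)
round 1: derive deriv(h,d) via R2 from road(h,d)
round 1: derive deriv(h,i) via R2 from road(h,i)
round 1: derive deriv(i,h) via R2 from road(i,h)
round 2: derive deriv(d,h) via R3 from deriv(d,i), road(i,h)
round 2: derive deriv(h,h) via R3 from deriv(h,i), road(i,h)
round 2: derive deriv(i,b) via R3 from deriv(i,h), road(h,b)
round 2: derive deriv(i,d) via R3 from deriv(i,h), road(h,d)
round 2: derive deriv(i,i) via R3 from deriv(i,h), road(h,i)
round 3: derive deriv(d,d) via R3 from deriv(d,h), road(h,d)

yes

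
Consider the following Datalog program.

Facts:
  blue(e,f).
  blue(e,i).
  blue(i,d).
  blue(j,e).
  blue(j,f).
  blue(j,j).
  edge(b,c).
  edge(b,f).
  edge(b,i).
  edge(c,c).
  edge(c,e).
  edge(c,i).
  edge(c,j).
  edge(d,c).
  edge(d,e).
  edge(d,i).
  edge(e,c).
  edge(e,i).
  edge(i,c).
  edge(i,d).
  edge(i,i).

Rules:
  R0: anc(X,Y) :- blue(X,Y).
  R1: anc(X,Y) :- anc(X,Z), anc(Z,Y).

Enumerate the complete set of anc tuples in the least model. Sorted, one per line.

round 1: derive anc(e,f) via R0 from blue(e,f)
round 1: derive anc(e,i) via R0 from blue(e,i)
round 1: derive anc(i,d) via R0 from blue(i,d)
round 1: derive anc(j,e) via R0 from blue(j,e)
round 1: derive anc(j,f) via R0 from blue(j,f)
round 1: derive anc(j,j) via R0 from blue(j,j)
round 2: derive anc(e,d) via R1 from anc(e,i), anc(i,d)
round 2: derive anc(j,i) via R1 from anc(j,e), anc(e,i)
round 3: derive anc(j,d) via R1 from anc(j,e), anc(e,d)

anc(e,d)
anc(e,f)
anc(e,i)
anc(i,d)
anc(j,d)
anc(j,e)
anc(j,f)
anc(j,i)
anc(j,j)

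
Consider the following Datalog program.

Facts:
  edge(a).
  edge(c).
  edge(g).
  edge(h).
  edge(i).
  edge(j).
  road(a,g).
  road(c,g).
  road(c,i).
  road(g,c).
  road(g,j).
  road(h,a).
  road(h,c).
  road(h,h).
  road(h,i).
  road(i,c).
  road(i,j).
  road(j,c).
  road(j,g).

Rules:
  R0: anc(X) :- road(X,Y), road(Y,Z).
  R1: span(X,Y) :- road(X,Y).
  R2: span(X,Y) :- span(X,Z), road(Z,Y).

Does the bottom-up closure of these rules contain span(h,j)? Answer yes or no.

round 1: derive span(a,g) via R1 from road(a,g)
round 1: derive span(c,g) via R1 from road(c,g)
round 1: derive span(c,i) via R1 from road(c,i)
round 1: derive span(g,c) via R1 from road(g,c)
round 1: derive span(g,j) via R1 from road(g,j)
round 1: derive span(h,a) via R1 from road(h,a)
round 1: derive span(h,c) via R1 from road(h,c)
round 1: derive span(h,h) via R1 from road(h,h)
round 1: derive span(h,i) via R1 from road(h,i)
round 1: derive span(i,c) via R1 from road(i,c)
round 1: derive span(i,j) via R1 from road(i,j)
round 1: derive span(j,c) via R1 from road(j,c)
round 1: derive span(j,g) via R1 from road(j,g)
round 2: derive span(a,c) via R2 from span(a,g), road(g,c)
round 2: derive span(a,j) via R2 from span(a,g), road(g,j)
round 2: derive span(c,c) via R2 from span(c,g), road(g,c)
round 2: derive span(c,j) via R2 from span(c,g), road(g,j)
round 2: derive span(g,g) via R2 from span(g,c), road(c,g)
round 2: derive span(g,i) via R2 from span(g,c), road(c,i)
round 2: derive span(h,g) via R2 from span(h,a), road(a,g)
round 2: derive span(h,j) via R2 from span(h,i), road(i,j)
round 2: derive span(i,g) via R2 from span(i,c), road(c,g)
round 2: derive span(i,i) via R2 from span(i,c), road(c,i)
round 2: derive span(j,i) via R2 from span(j,c), road(c,i)
round 2: derive span(j,j) via R2 from span(j,g), road(g,j)
round 3: derive span(a,i) via R2 from span(a,c), road(c,i)

yes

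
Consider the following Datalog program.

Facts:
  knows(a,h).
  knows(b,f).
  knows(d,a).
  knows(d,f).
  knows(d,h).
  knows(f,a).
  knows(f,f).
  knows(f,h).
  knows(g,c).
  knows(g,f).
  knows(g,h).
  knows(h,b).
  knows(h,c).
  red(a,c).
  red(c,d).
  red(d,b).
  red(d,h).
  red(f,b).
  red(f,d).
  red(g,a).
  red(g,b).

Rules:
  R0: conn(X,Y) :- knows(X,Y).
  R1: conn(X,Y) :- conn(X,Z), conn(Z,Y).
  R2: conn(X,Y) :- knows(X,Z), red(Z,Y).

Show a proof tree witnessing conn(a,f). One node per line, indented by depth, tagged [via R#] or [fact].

conn(a,f)  [via R1]
  conn(a,b)  [via R1]
    conn(a,h)  [via R0]
      knows(a,h)  [fact]
    conn(h,b)  [via R0]
      knows(h,b)  [fact]
  conn(b,f)  [via R0]
    knows(b,f)  [fact]

round 1: derive conn(a,h) via R0 from knows(a,h)
round 1: derive conn(b,f) via R0 from knows(b,f)
round 1: derive conn(d,a) via R0 from knows(d,a)
round 1: derive conn(d,f) via R0 from knows(d,f)
round 1: derive conn(d,h) via R0 from knows(d,h)
round 1: derive conn(f,a) via R0 from knows(f,a)
round 1: derive conn(f,f) via R0 from knows(f,f)
round 1: derive conn(f,h) via R0 from knows(f,h)
round 1: derive conn(g,c) via R0 from knows(g,c)
round 1: derive conn(g,f) via R0 from knows(g,f)
round 1: derive conn(g,h) via R0 from knows(g,h)
round 1: derive conn(h,b) via R0 from knows(h,b)
round 1: derive conn(h,c) via R0 from knows(h,c)
round 1: derive conn(b,b) via R2 from knows(b,f), red(f,b)
round 1: derive conn(b,d) via R2 from knows(b,f), red(f,d)
round 1: derive conn(d,b) via R2 from knows(d,f), red(f,b)
round 1: derive conn(d,c) via R2 from knows(d,a), red(a,c)
round 1: derive conn(d,d) via R2 from knows(d,f), red(f,d)
round 1: derive conn(f,b) via R2 from knows(f,f), red(f,b)
round 1: derive conn(f,c) via R2 from knows(f,a), red(a,c)
round 1: derive conn(f,d) via R2 from knows(f,f), red(f,d)
round 1: derive conn(g,b) via R2 from knows(g,f), red(f,b)
round 1: derive conn(g,d) via R2 from knows(g,c), red(c,d)
round 1: derive conn(h,d) via R2 from knows(h,c), red(c,d)
round 2: derive conn(a,b) via R1 from conn(a,h), conn(h,b)
round 2: derive conn(a,c) via R1 from conn(a,h), conn(h,c)
round 2: derive conn(a,d) via R1 from conn(a,h), conn(h,d)
round 2: derive conn(b,a) via R1 from conn(b,d), conn(d,a)
round 2: derive conn(b,c) via R1 from conn(b,d), conn(d,c)
round 2: derive conn(b,h) via R1 from conn(b,d), conn(d,h)
round 2: derive conn(g,a) via R1 from conn(g,d), conn(d,a)
round 2: derive conn(h,a) via R1 from conn(h,d), conn(d,a)
round 2: derive conn(h,f) via R1 from conn(h,b), conn(b,f)
round 2: derive conn(h,h) via R1 from conn(h,d), conn(d,h)
round 3: derive conn(a,a) via R1 from conn(a,b), conn(b,a)
round 3: derive conn(a,f) via R1 from conn(a,b), conn(b,f)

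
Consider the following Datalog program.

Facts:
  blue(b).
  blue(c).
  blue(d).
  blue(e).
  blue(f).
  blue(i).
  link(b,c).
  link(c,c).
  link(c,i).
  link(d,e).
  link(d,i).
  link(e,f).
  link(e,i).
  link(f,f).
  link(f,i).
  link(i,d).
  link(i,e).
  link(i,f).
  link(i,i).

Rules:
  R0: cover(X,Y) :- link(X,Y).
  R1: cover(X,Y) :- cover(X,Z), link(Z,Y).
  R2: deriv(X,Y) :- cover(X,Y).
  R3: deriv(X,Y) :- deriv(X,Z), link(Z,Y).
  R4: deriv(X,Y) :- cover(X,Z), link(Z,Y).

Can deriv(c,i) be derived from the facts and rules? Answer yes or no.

round 1: derive cover(b,c) via R0 from link(b,c)
round 1: derive cover(c,c) via R0 from link(c,c)
round 1: derive cover(c,i) via R0 from link(c,i)
round 1: derive cover(d,e) via R0 from link(d,e)
round 1: derive cover(d,i) via R0 from link(d,i)
round 1: derive cover(e,f) via R0 from link(e,f)
round 1: derive cover(e,i) via R0 from link(e,i)
round 1: derive cover(f,f) via R0 from link(f,f)
round 1: derive cover(f,i) via R0 from link(f,i)
round 1: derive cover(i,d) via R0 from link(i,d)
round 1: derive cover(i,e) via R0 from link(i,e)
round 1: derive cover(i,f) via R0 from link(i,f)
round 1: derive cover(i,i) via R0 from link(i,i)
round 2: derive cover(b,i) via R1 from cover(b,c), link(c,i)
round 2: derive cover(c,d) via R1 from cover(c,i), link(i,d)
round 2: derive cover(c,e) via R1 from cover(c,i), link(i,e)
round 2: derive cover(c,f) via R1 from cover(c,i), link(i,f)
round 2: derive cover(d,d) via R1 from cover(d,i), link(i,d)
round 2: derive cover(d,f) via R1 from cover(d,e), link(e,f)
round 2: derive cover(e,d) via R1 from cover(e,i), link(i,d)
round 2: derive cover(e,e) via R1 from cover(e,i), link(i,e)
round 2: derive cover(f,d) via R1 from cover(f,i), link(i,d)
round 2: derive cover(f,e) via R1 from cover(f,i), link(i,e)
round 2: derive deriv(b,c) via R2 from cover(b,c)
round 2: derive deriv(c,c) via R2 from cover(c,c)
round 2: derive deriv(c,i) via R2 from cover(c,i)
round 2: derive deriv(d,e) via R2 from cover(d,e)
round 2: derive deriv(d,i) via R2 from cover(d,i)
round 2: derive deriv(e,f) via R2 from cover(e,f)
round 2: derive deriv(e,i) via R2 from cover(e,i)
round 2: derive deriv(f,f) via R2 from cover(f,f)
round 2: derive deriv(f,i) via R2 from cover(f,i)
round 2: derive deriv(i,d) via R2 from cover(i,d)
round 2: derive deriv(i,e) via R2 from cover(i,e)
round 2: derive deriv(i,f) via R2 from cover(i,f)
round 2: derive deriv(i,i) via R2 from cover(i,i)
round 2: derive deriv(b,i) via R4 from cover(b,c), link(c,i)
round 2: derive deriv(c,d) via R4 from cover(c,i), link(i,d)
round 2: derive deriv(c,e) via R4 from cover(c,i), link(i,e)
round 2: derive deriv(c,f) via R4 from cover(c,i), link(i,f)
round 2: derive deriv(d,d) via R4 from cover(d,i), link(i,d)
round 2: derive deriv(d,f) via R4 from cover(d,e), link(e,f)
round 2: derive deriv(e,d) via R4 from cover(e,i), link(i,d)
round 2: derive deriv(e,e) via R4 from cover(e,i), link(i,e)
round 2: derive deriv(f,d) via R4 from cover(f,i), link(i,d)
round 2: derive deriv(f,e) via R4 from cover(f,i), link(i,e)
round 3: derive cover(b,d) via R1 from cover(b,i), link(i,d)
round 3: derive cover(b,e) via R1 from cover(b,i), link(i,e)
round 3: derive cover(b,f) via R1 from cover(b,i), link(i,f)
round 3: derive deriv(b,d) via R3 from deriv(b,i), link(i,d)
round 3: derive deriv(b,e) via R3 from deriv(b,i), link(i,e)
round 3: derive deriv(b,f) via R3 from deriv(b,i), link(i,f)

yes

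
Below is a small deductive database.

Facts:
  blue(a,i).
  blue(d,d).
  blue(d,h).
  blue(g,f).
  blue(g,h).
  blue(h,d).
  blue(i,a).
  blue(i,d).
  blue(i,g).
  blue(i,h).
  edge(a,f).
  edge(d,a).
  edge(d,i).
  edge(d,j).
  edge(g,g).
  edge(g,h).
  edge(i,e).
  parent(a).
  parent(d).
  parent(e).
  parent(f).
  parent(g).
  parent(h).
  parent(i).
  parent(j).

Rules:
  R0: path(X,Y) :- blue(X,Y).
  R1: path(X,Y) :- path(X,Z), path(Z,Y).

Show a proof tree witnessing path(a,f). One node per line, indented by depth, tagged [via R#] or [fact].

path(a,f)  [via R1]
  path(a,g)  [via R1]
    path(a,i)  [via R0]
      blue(a,i)  [fact]
    path(i,g)  [via R0]
      blue(i,g)  [fact]
  path(g,f)  [via R0]
    blue(g,f)  [fact]

round 1: derive path(a,i) via R0 from blue(a,i)
round 1: derive path(d,d) via R0 from blue(d,d)
round 1: derive path(d,h) via R0 from blue(d,h)
round 1: derive path(g,f) via R0 from blue(g,f)
round 1: derive path(g,h) via R0 from blue(g,h)
round 1: derive path(h,d) via R0 from blue(h,d)
round 1: derive path(i,a) via R0 from blue(i,a)
round 1: derive path(i,d) via R0 from blue(i,d)
round 1: derive path(i,g) via R0 from blue(i,g)
round 1: derive path(i,h) via R0 from blue(i,h)
round 2: derive path(a,a) via R1 from path(a,i), path(i,a)
round 2: derive path(a,d) via R1 from path(a,i), path(i,d)
round 2: derive path(a,g) via R1 from path(a,i), path(i,g)
round 2: derive path(a,h) via R1 from path(a,i), path(i,h)
round 2: derive path(g,d) via R1 from path(g,h), path(h,d)
round 2: derive path(h,h) via R1 from path(h,d), path(d,h)
round 2: derive path(i,f) via R1 from path(i,g), path(g,f)
round 2: derive path(i,i) via R1 from path(i,a), path(a,i)
round 3: derive path(a,f) via R1 from path(a,g), path(g,f)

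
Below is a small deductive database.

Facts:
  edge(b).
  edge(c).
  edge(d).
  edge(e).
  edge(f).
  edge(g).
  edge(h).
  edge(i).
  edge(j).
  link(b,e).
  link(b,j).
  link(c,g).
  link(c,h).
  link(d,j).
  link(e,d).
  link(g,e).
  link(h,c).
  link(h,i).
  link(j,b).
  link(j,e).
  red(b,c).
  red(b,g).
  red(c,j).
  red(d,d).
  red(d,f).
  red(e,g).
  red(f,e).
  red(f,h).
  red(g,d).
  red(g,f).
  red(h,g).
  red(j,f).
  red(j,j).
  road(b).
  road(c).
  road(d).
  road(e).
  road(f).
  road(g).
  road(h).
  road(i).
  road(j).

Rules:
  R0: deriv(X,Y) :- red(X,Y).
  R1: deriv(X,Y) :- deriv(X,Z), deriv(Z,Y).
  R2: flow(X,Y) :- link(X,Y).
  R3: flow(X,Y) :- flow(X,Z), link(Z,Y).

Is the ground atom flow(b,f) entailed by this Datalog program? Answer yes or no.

no

round 1: derive flow(b,e) via R2 from link(b,e)
round 1: derive flow(b,j) via R2 from link(b,j)
round 1: derive flow(c,g) via R2 from link(c,g)
round 1: derive flow(c,h) via R2 from link(c,h)
round 1: derive flow(d,j) via R2 from link(d,j)
round 1: derive flow(e,d) via R2 from link(e,d)
round 1: derive flow(g,e) via R2 from link(g,e)
round 1: derive flow(h,c) via R2 from link(h,c)
round 1: derive flow(h,i) via R2 from link(h,i)
round 1: derive flow(j,b) via R2 from link(j,b)
round 1: derive flow(j,e) via R2 from link(j,e)
round 2: derive flow(b,b) via R3 from flow(b,j), link(j,b)
round 2: derive flow(b,d) via R3 from flow(b,e), link(e,d)
round 2: derive flow(c,c) via R3 from flow(c,h), link(h,c)
round 2: derive flow(c,e) via R3 from flow(c,g), link(g,e)
round 2: derive flow(c,i) via R3 from flow(c,h), link(h,i)
round 2: derive flow(d,b) via R3 from flow(d,j), link(j,b)
round 2: derive flow(d,e) via R3 from flow(d,j), link(j,e)
round 2: derive flow(e,j) via R3 from flow(e,d), link(d,j)
round 2: derive flow(g,d) via R3 from flow(g,e), link(e,d)
round 2: derive flow(h,g) via R3 from flow(h,c), link(c,g)
round 2: derive flow(h,h) via R3 from flow(h,c), link(c,h)
round 2: derive flow(j,d) via R3 from flow(j,e), link(e,d)
round 2: derive flow(j,j) via R3 from flow(j,b), link(b,j)
round 3: derive flow(c,d) via R3 from flow(c,e), link(e,d)
round 3: derive flow(d,d) via R3 from flow(d,e), link(e,d)
round 3: derive flow(e,b) via R3 from flow(e,j), link(j,b)
round 3: derive flow(e,e) via R3 from flow(e,j), link(j,e)
round 3: derive flow(g,j) via R3 from flow(g,d), link(d,j)
round 3: derive flow(h,e) via R3 from flow(h,g), link(g,e)
round 4: derive flow(c,j) via R3 from flow(c,d), link(d,j)
round 4: derive flow(g,b) via R3 from flow(g,j), link(j,b)
round 4: derive flow(h,d) via R3 from flow(h,e), link(e,d)
round 5: derive flow(c,b) via R3 from flow(c,j), link(j,b)
round 5: derive flow(h,j) via R3 from flow(h,d), link(d,j)
round 6: derive flow(h,b) via R3 from flow(h,j), link(j,b)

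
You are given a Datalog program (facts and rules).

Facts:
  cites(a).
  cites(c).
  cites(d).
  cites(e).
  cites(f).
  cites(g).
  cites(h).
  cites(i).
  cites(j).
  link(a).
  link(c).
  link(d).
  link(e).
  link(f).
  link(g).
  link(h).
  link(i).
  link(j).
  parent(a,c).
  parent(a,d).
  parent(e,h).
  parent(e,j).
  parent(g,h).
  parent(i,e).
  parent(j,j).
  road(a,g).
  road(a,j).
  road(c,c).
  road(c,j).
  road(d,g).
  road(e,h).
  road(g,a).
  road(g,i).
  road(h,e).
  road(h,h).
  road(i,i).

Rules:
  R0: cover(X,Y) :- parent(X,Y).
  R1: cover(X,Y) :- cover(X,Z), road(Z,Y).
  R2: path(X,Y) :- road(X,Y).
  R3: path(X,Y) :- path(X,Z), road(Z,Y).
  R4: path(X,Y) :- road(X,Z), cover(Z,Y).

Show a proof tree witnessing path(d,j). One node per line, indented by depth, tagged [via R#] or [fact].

path(d,j)  [via R3]
  path(d,a)  [via R3]
    path(d,g)  [via R2]
      road(d,g)  [fact]
    road(g,a)  [fact]
  road(a,j)  [fact]

round 1: derive cover(a,c) via R0 from parent(a,c)
round 1: derive cover(a,d) via R0 from parent(a,d)
round 1: derive cover(e,h) via R0 from parent(e,h)
round 1: derive cover(e,j) via R0 from parent(e,j)
round 1: derive cover(g,h) via R0 from parent(g,h)
round 1: derive cover(i,e) via R0 from parent(i,e)
round 1: derive cover(j,j) via R0 from parent(j,j)
round 1: derive path(a,g) via R2 from road(a,g)
round 1: derive path(a,j) via R2 from road(a,j)
round 1: derive path(c,c) via R2 from road(c,c)
round 1: derive path(c,j) via R2 from road(c,j)
round 1: derive path(d,g) via R2 from road(d,g)
round 1: derive path(e,h) via R2 from road(e,h)
round 1: derive path(g,a) via R2 from road(g,a)
round 1: derive path(g,i) via R2 from road(g,i)
round 1: derive path(h,e) via R2 from road(h,e)
round 1: derive path(h,h) via R2 from road(h,h)
round 1: derive path(i,i) via R2 from road(i,i)
round 2: derive cover(a,g) via R1 from cover(a,d), road(d,g)
round 2: derive cover(a,j) via R1 from cover(a,c), road(c,j)
round 2: derive cover(e,e) via R1 from cover(e,h), road(h,e)
round 2: derive cover(g,e) via R1 from cover(g,h), road(h,e)
round 2: derive cover(i,h) via R1 from cover(i,e), road(e,h)
round 2: derive path(a,a) via R3 from path(a,g), road(g,a)
round 2: derive path(a,i) via R3 from path(a,g), road(g,i)
round 2: derive path(d,a) via R3 from path(d,g), road(g,a)
round 2: derive path(d,i) via R3 from path(d,g), road(g,i)
round 2: derive path(e,e) via R3 from path(e,h), road(h,e)
round 2: derive path(g,g) via R3 from path(g,a), road(a,g)
round 2: derive path(g,j) via R3 from path(g,a), road(a,j)
round 2: derive path(a,h) via R4 from road(a,g), cover(g,h)
round 2: derive path(d,h) via R4 from road(d,g), cover(g,h)
round 2: derive path(g,c) via R4 from road(g,a), cover(a,c)
round 2: derive path(g,d) via R4 from road(g,a), cover(a,d)
round 2: derive path(g,e) via R4 from road(g,i), cover(i,e)
round 2: derive path(h,j) via R4 from road(h,e), cover(e,j)
round 2: derive path(i,e) via R4 from road(i,i), cover(i,e)
round 3: derive cover(a,a) via R1 from cover(a,g), road(g,a)
round 3: derive cover(a,i) via R1 from cover(a,g), road(g,i)
round 3: derive path(a,e) via R3 from path(a,h), road(h,e)
round 3: derive path(d,e) via R3 from path(d,h), road(h,e)
round 3: derive path(d,j) via R3 from path(d,a), road(a,j)
round 3: derive path(g,h) via R3 from path(g,e), road(e,h)
round 3: derive path(i,h) via R3 from path(i,e), road(e,h)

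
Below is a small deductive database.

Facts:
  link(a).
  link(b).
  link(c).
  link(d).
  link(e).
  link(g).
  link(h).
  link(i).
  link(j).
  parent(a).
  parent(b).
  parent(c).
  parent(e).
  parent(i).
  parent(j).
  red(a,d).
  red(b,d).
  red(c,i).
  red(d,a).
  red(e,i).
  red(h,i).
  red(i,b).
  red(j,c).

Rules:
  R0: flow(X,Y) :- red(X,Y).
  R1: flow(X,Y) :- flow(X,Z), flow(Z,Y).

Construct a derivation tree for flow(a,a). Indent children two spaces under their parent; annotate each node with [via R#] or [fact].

flow(a,a)  [via R1]
  flow(a,d)  [via R0]
    red(a,d)  [fact]
  flow(d,a)  [via R0]
    red(d,a)  [fact]

round 1: derive flow(a,d) via R0 from red(a,d)
round 1: derive flow(b,d) via R0 from red(b,d)
round 1: derive flow(c,i) via R0 from red(c,i)
round 1: derive flow(d,a) via R0 from red(d,a)
round 1: derive flow(e,i) via R0 from red(e,i)
round 1: derive flow(h,i) via R0 from red(h,i)
round 1: derive flow(i,b) via R0 from red(i,b)
round 1: derive flow(j,c) via R0 from red(j,c)
round 2: derive flow(a,a) via R1 from flow(a,d), flow(d,a)
round 2: derive flow(b,a) via R1 from flow(b,d), flow(d,a)
round 2: derive flow(c,b) via R1 from flow(c,i), flow(i,b)
round 2: derive flow(d,d) via R1 from flow(d,a), flow(a,d)
round 2: derive flow(e,b) via R1 from flow(e,i), flow(i,b)
round 2: derive flow(h,b) via R1 from flow(h,i), flow(i,b)
round 2: derive flow(i,d) via R1 from flow(i,b), flow(b,d)
round 2: derive flow(j,i) via R1 from flow(j,c), flow(c,i)
round 3: derive flow(c,a) via R1 from flow(c,b), flow(b,a)
round 3: derive flow(c,d) via R1 from flow(c,b), flow(b,d)
round 3: derive flow(e,a) via R1 from flow(e,b), flow(b,a)
round 3: derive flow(e,d) via R1 from flow(e,b), flow(b,d)
round 3: derive flow(h,a) via R1 from flow(h,b), flow(b,a)
round 3: derive flow(h,d) via R1 from flow(h,b), flow(b,d)
round 3: derive flow(i,a) via R1 from flow(i,b), flow(b,a)
round 3: derive flow(j,b) via R1 from flow(j,c), flow(c,b)
round 3: derive flow(j,d) via R1 from flow(j,i), flow(i,d)
round 4: derive flow(j,a) via R1 from flow(j,b), flow(b,a)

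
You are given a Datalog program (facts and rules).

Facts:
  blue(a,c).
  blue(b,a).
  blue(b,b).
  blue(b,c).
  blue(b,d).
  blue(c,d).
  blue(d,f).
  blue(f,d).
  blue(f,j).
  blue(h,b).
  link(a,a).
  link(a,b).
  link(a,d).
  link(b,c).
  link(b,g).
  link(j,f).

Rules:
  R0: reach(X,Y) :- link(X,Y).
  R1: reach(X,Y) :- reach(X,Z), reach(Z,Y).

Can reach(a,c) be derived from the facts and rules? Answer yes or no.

round 1: derive reach(a,a) via R0 from link(a,a)
round 1: derive reach(a,b) via R0 from link(a,b)
round 1: derive reach(a,d) via R0 from link(a,d)
round 1: derive reach(b,c) via R0 from link(b,c)
round 1: derive reach(b,g) via R0 from link(b,g)
round 1: derive reach(j,f) via R0 from link(j,f)
round 2: derive reach(a,c) via R1 from reach(a,b), reach(b,c)
round 2: derive reach(a,g) via R1 from reach(a,b), reach(b,g)

yes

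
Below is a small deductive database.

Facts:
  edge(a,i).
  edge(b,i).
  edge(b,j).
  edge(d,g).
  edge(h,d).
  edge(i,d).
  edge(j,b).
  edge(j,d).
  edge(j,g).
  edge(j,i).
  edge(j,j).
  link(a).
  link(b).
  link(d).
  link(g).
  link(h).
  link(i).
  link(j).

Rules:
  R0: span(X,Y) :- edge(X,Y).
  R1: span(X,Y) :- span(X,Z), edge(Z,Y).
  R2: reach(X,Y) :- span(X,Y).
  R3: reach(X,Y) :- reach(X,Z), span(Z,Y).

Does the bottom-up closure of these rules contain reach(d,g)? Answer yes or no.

round 1: derive span(a,i) via R0 from edge(a,i)
round 1: derive span(b,i) via R0 from edge(b,i)
round 1: derive span(b,j) via R0 from edge(b,j)
round 1: derive span(d,g) via R0 from edge(d,g)
round 1: derive span(h,d) via R0 from edge(h,d)
round 1: derive span(i,d) via R0 from edge(i,d)
round 1: derive span(j,b) via R0 from edge(j,b)
round 1: derive span(j,d) via R0 from edge(j,d)
round 1: derive span(j,g) via R0 from edge(j,g)
round 1: derive span(j,i) via R0 from edge(j,i)
round 1: derive span(j,j) via R0 from edge(j,j)
round 2: derive span(a,d) via R1 from span(a,i), edge(i,d)
round 2: derive span(b,b) via R1 from span(b,j), edge(j,b)
round 2: derive span(b,d) via R1 from span(b,i), edge(i,d)
round 2: derive span(b,g) via R1 from span(b,j), edge(j,g)
round 2: derive span(h,g) via R1 from span(h,d), edge(d,g)
round 2: derive span(i,g) via R1 from span(i,d), edge(d,g)
round 2: derive reach(a,i) via R2 from span(a,i)
round 2: derive reach(b,i) via R2 from span(b,i)
round 2: derive reach(b,j) via R2 from span(b,j)
round 2: derive reach(d,g) via R2 from span(d,g)
round 2: derive reach(h,d) via R2 from span(h,d)
round 2: derive reach(i,d) via R2 from span(i,d)
round 2: derive reach(j,b) via R2 from span(j,b)
round 2: derive reach(j,d) via R2 from span(j,d)
round 2: derive reach(j,g) via R2 from span(j,g)
round 2: derive reach(j,i) via R2 from span(j,i)
round 2: derive reach(j,j) via R2 from span(j,j)
round 3: derive span(a,g) via R1 from span(a,d), edge(d,g)
round 3: derive reach(a,d) via R2 from span(a,d)
round 3: derive reach(b,b) via R2 from span(b,b)
round 3: derive reach(b,d) via R2 from span(b,d)
round 3: derive reach(b,g) via R2 from span(b,g)
round 3: derive reach(h,g) via R2 from span(h,g)
round 3: derive reach(i,g) via R2 from span(i,g)
round 3: derive reach(a,g) via R3 from reach(a,i), span(i,g)

yes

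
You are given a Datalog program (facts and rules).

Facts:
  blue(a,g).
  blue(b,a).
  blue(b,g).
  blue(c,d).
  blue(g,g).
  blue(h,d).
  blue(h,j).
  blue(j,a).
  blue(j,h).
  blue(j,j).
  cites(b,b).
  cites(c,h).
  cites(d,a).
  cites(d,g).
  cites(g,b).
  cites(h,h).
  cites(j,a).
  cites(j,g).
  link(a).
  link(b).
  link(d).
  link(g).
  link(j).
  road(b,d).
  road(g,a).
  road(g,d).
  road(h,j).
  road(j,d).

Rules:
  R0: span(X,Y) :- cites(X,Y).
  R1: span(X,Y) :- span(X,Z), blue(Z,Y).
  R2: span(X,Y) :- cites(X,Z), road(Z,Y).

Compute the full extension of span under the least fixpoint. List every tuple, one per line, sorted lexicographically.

round 1: derive span(b,b) via R0 from cites(b,b)
round 1: derive span(c,h) via R0 from cites(c,h)
round 1: derive span(d,a) via R0 from cites(d,a)
round 1: derive span(d,g) via R0 from cites(d,g)
round 1: derive span(g,b) via R0 from cites(g,b)
round 1: derive span(h,h) via R0 from cites(h,h)
round 1: derive span(j,a) via R0 from cites(j,a)
round 1: derive span(j,g) via R0 from cites(j,g)
round 1: derive span(b,d) via R2 from cites(b,b), road(b,d)
round 1: derive span(c,j) via R2 from cites(c,h), road(h,j)
round 1: derive span(d,d) via R2 from cites(d,g), road(g,d)
round 1: derive span(g,d) via R2 from cites(g,b), road(b,d)
round 1: derive span(h,j) via R2 from cites(h,h), road(h,j)
round 1: derive span(j,d) via R2 from cites(j,g), road(g,d)
round 2: derive span(b,a) via R1 from span(b,b), blue(b,a)
round 2: derive span(b,g) via R1 from span(b,b), blue(b,g)
round 2: derive span(c,a) via R1 from span(c,j), blue(j,a)
round 2: derive span(c,d) via R1 from span(c,h), blue(h,d)
round 2: derive span(g,a) via R1 from span(g,b), blue(b,a)
round 2: derive span(g,g) via R1 from span(g,b), blue(b,g)
round 2: derive span(h,a) via R1 from span(h,j), blue(j,a)
round 2: derive span(h,d) via R1 from span(h,h), blue(h,d)
round 3: derive span(c,g) via R1 from span(c,a), blue(a,g)
round 3: derive span(h,g) via R1 from span(h,a), blue(a,g)

span(b,a)
span(b,b)
span(b,d)
span(b,g)
span(c,a)
span(c,d)
span(c,g)
span(c,h)
span(c,j)
span(d,a)
span(d,d)
span(d,g)
span(g,a)
span(g,b)
span(g,d)
span(g,g)
span(h,a)
span(h,d)
span(h,g)
span(h,h)
span(h,j)
span(j,a)
span(j,d)
span(j,g)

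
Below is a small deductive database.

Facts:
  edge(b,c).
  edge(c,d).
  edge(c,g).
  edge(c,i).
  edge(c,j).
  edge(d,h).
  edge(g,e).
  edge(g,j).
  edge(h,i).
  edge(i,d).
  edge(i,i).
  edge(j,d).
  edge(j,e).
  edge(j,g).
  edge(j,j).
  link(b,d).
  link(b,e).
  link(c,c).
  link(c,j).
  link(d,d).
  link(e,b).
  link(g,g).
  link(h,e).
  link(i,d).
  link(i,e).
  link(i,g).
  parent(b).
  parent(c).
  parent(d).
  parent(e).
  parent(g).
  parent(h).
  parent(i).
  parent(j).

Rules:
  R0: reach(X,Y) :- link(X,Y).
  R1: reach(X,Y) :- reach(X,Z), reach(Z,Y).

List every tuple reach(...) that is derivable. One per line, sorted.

reach(b,b)
reach(b,d)
reach(b,e)
reach(c,c)
reach(c,j)
reach(d,d)
reach(e,b)
reach(e,d)
reach(e,e)
reach(g,g)
reach(h,b)
reach(h,d)
reach(h,e)
reach(i,b)
reach(i,d)
reach(i,e)
reach(i,g)

round 1: derive reach(b,d) via R0 from link(b,d)
round 1: derive reach(b,e) via R0 from link(b,e)
round 1: derive reach(c,c) via R0 from link(c,c)
round 1: derive reach(c,j) via R0 from link(c,j)
round 1: derive reach(d,d) via R0 from link(d,d)
round 1: derive reach(e,b) via R0 from link(e,b)
round 1: derive reach(g,g) via R0 from link(g,g)
round 1: derive reach(h,e) via R0 from link(h,e)
round 1: derive reach(i,d) via R0 from link(i,d)
round 1: derive reach(i,e) via R0 from link(i,e)
round 1: derive reach(i,g) via R0 from link(i,g)
round 2: derive reach(b,b) via R1 from reach(b,e), reach(e,b)
round 2: derive reach(e,d) via R1 from reach(e,b), reach(b,d)
round 2: derive reach(e,e) via R1 from reach(e,b), reach(b,e)
round 2: derive reach(h,b) via R1 from reach(h,e), reach(e,b)
round 2: derive reach(i,b) via R1 from reach(i,e), reach(e,b)
round 3: derive reach(h,d) via R1 from reach(h,b), reach(b,d)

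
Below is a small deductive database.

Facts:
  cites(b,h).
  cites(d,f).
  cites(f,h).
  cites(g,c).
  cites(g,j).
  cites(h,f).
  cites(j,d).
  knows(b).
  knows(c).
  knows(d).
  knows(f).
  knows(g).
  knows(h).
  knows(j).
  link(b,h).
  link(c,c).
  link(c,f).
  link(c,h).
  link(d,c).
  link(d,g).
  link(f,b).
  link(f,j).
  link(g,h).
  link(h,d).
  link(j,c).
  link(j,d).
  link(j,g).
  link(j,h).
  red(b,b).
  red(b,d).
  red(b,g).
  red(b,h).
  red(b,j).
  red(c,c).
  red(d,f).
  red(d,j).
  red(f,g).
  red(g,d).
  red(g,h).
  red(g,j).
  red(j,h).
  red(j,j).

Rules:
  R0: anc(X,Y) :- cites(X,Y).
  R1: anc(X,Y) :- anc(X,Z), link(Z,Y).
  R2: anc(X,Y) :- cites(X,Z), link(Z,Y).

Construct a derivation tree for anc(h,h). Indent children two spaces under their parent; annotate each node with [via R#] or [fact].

round 1: derive anc(b,h) via R0 from cites(b,h)
round 1: derive anc(d,f) via R0 from cites(d,f)
round 1: derive anc(f,h) via R0 from cites(f,h)
round 1: derive anc(g,c) via R0 from cites(g,c)
round 1: derive anc(g,j) via R0 from cites(g,j)
round 1: derive anc(h,f) via R0 from cites(h,f)
round 1: derive anc(j,d) via R0 from cites(j,d)
round 1: derive anc(b,d) via R2 from cites(b,h), link(h,d)
round 1: derive anc(d,b) via R2 from cites(d,f), link(f,b)
round 1: derive anc(d,j) via R2 from cites(d,f), link(f,j)
round 1: derive anc(f,d) via R2 from cites(f,h), link(h,d)
round 1: derive anc(g,d) via R2 from cites(g,j), link(j,d)
round 1: derive anc(g,f) via R2 from cites(g,c), link(c,f)
round 1: derive anc(g,g) via R2 from cites(g,j), link(j,g)
round 1: derive anc(g,h) via R2 from cites(g,c), link(c,h)
round 1: derive anc(h,b) via R2 from cites(h,f), link(f,b)
round 1: derive anc(h,j) via R2 from cites(h,f), link(f,j)
round 1: derive anc(j,c) via R2 from cites(j,d), link(d,c)
round 1: derive anc(j,g) via R2 from cites(j,d), link(d,g)
round 2: derive anc(b,c) via R1 from anc(b,d), link(d,c)
round 2: derive anc(b,g) via R1 from anc(b,d), link(d,g)
round 2: derive anc(d,c) via R1 from anc(d,j), link(j,c)
round 2: derive anc(d,d) via R1 from anc(d,j), link(j,d)
round 2: derive anc(d,g) via R1 from anc(d,j), link(j,g)
round 2: derive anc(d,h) via R1 from anc(d,b), link(b,h)
round 2: derive anc(f,c) via R1 from anc(f,d), link(d,c)
round 2: derive anc(f,g) via R1 from anc(f,d), link(d,g)
round 2: derive anc(g,b) via R1 from anc(g,f), link(f,b)
round 2: derive anc(h,c) via R1 from anc(h,j), link(j,c)
round 2: derive anc(h,d) via R1 from anc(h,j), link(j,d)
round 2: derive anc(h,g) via R1 from anc(h,j), link(j,g)
round 2: derive anc(h,h) via R1 from anc(h,b), link(b,h)
round 2: derive anc(j,f) via R1 from anc(j,c), link(c,f)
round 2: derive anc(j,h) via R1 from anc(j,c), link(c,h)
round 3: derive anc(b,f) via R1 from anc(b,c), link(c,f)
round 3: derive anc(f,f) via R1 from anc(f,c), link(c,f)
round 3: derive anc(j,b) via R1 from anc(j,f), link(f,b)
round 3: derive anc(j,j) via R1 from anc(j,f), link(f,j)
round 4: derive anc(b,b) via R1 from anc(b,f), link(f,b)
round 4: derive anc(b,j) via R1 from anc(b,f), link(f,j)
round 4: derive anc(f,b) via R1 from anc(f,f), link(f,b)
round 4: derive anc(f,j) via R1 from anc(f,f), link(f,j)

anc(h,h)  [via R1]
  anc(h,b)  [via R2]
    cites(h,f)  [fact]
    link(f,b)  [fact]
  link(b,h)  [fact]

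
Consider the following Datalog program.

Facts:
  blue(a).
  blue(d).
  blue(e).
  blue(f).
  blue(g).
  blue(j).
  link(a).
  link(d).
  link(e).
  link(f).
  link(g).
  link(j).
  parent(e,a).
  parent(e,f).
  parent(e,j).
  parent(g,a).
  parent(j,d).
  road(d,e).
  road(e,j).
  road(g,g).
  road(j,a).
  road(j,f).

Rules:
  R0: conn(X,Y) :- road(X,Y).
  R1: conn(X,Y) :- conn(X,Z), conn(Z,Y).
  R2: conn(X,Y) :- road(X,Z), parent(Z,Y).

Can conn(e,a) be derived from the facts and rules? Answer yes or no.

round 1: derive conn(d,e) via R0 from road(d,e)
round 1: derive conn(e,j) via R0 from road(e,j)
round 1: derive conn(g,g) via R0 from road(g,g)
round 1: derive conn(j,a) via R0 from road(j,a)
round 1: derive conn(j,f) via R0 from road(j,f)
round 1: derive conn(d,a) via R2 from road(d,e), parent(e,a)
round 1: derive conn(d,f) via R2 from road(d,e), parent(e,f)
round 1: derive conn(d,j) via R2 from road(d,e), parent(e,j)
round 1: derive conn(e,d) via R2 from road(e,j), parent(j,d)
round 1: derive conn(g,a) via R2 from road(g,g), parent(g,a)
round 2: derive conn(d,d) via R1 from conn(d,e), conn(e,d)
round 2: derive conn(e,a) via R1 from conn(e,d), conn(d,a)
round 2: derive conn(e,e) via R1 from conn(e,d), conn(d,e)
round 2: derive conn(e,f) via R1 from conn(e,d), conn(d,f)

yes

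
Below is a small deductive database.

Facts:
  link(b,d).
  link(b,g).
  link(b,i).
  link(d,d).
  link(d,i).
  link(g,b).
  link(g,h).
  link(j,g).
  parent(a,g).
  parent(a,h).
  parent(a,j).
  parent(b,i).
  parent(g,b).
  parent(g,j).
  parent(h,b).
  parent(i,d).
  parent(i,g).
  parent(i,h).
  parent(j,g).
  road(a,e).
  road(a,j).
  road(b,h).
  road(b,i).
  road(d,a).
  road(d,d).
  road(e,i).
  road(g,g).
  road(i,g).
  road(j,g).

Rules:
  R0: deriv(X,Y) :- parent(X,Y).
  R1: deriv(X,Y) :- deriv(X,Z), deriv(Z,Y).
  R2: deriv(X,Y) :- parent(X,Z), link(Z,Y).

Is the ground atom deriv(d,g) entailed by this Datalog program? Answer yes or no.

round 1: derive deriv(a,g) via R0 from parent(a,g)
round 1: derive deriv(a,h) via R0 from parent(a,h)
round 1: derive deriv(a,j) via R0 from parent(a,j)
round 1: derive deriv(b,i) via R0 from parent(b,i)
round 1: derive deriv(g,b) via R0 from parent(g,b)
round 1: derive deriv(g,j) via R0 from parent(g,j)
round 1: derive deriv(h,b) via R0 from parent(h,b)
round 1: derive deriv(i,d) via R0 from parent(i,d)
round 1: derive deriv(i,g) via R0 from parent(i,g)
round 1: derive deriv(i,h) via R0 from parent(i,h)
round 1: derive deriv(j,g) via R0 from parent(j,g)
round 1: derive deriv(a,b) via R2 from parent(a,g), link(g,b)
round 1: derive deriv(g,d) via R2 from parent(g,b), link(b,d)
round 1: derive deriv(g,g) via R2 from parent(g,b), link(b,g)
round 1: derive deriv(g,i) via R2 from parent(g,b), link(b,i)
round 1: derive deriv(h,d) via R2 from parent(h,b), link(b,d)
round 1: derive deriv(h,g) via R2 from parent(h,b), link(b,g)
round 1: derive deriv(h,i) via R2 from parent(h,b), link(b,i)
round 1: derive deriv(i,b) via R2 from parent(i,g), link(g,b)
round 1: derive deriv(i,i) via R2 from parent(i,d), link(d,i)
round 1: derive deriv(j,b) via R2 from parent(j,g), link(g,b)
round 1: derive deriv(j,h) via R2 from parent(j,g), link(g,h)
round 2: derive deriv(a,d) via R1 from deriv(a,g), deriv(g,d)
round 2: derive deriv(a,i) via R1 from deriv(a,b), deriv(b,i)
round 2: derive deriv(b,b) via R1 from deriv(b,i), deriv(i,b)
round 2: derive deriv(b,d) via R1 from deriv(b,i), deriv(i,d)
round 2: derive deriv(b,g) via R1 from deriv(b,i), deriv(i,g)
round 2: derive deriv(b,h) via R1 from deriv(b,i), deriv(i,h)
round 2: derive deriv(g,h) via R1 from deriv(g,i), deriv(i,h)
round 2: derive deriv(h,h) via R1 from deriv(h,i), deriv(i,h)
round 2: derive deriv(h,j) via R1 from deriv(h,g), deriv(g,j)
round 2: derive deriv(i,j) via R1 from deriv(i,g), deriv(g,j)
round 2: derive deriv(j,d) via R1 from deriv(j,g), deriv(g,d)
round 2: derive deriv(j,i) via R1 from deriv(j,b), deriv(b,i)
round 2: derive deriv(j,j) via R1 from deriv(j,g), deriv(g,j)
round 3: derive deriv(b,j) via R1 from deriv(b,g), deriv(g,j)

no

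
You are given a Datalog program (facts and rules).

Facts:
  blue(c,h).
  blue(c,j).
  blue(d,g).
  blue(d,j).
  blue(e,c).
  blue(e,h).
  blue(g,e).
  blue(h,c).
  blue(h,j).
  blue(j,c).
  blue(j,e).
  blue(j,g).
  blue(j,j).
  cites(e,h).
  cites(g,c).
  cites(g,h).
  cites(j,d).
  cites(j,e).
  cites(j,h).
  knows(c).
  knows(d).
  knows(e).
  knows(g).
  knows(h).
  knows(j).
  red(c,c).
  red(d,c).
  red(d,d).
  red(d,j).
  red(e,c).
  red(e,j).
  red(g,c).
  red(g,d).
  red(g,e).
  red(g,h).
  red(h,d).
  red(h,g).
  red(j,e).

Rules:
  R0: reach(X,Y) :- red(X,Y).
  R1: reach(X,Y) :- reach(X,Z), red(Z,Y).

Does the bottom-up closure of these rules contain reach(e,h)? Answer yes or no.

no

round 1: derive reach(c,c) via R0 from red(c,c)
round 1: derive reach(d,c) via R0 from red(d,c)
round 1: derive reach(d,d) via R0 from red(d,d)
round 1: derive reach(d,j) via R0 from red(d,j)
round 1: derive reach(e,c) via R0 from red(e,c)
round 1: derive reach(e,j) via R0 from red(e,j)
round 1: derive reach(g,c) via R0 from red(g,c)
round 1: derive reach(g,d) via R0 from red(g,d)
round 1: derive reach(g,e) via R0 from red(g,e)
round 1: derive reach(g,h) via R0 from red(g,h)
round 1: derive reach(h,d) via R0 from red(h,d)
round 1: derive reach(h,g) via R0 from red(h,g)
round 1: derive reach(j,e) via R0 from red(j,e)
round 2: derive reach(d,e) via R1 from reach(d,j), red(j,e)
round 2: derive reach(e,e) via R1 from reach(e,j), red(j,e)
round 2: derive reach(g,g) via R1 from reach(g,h), red(h,g)
round 2: derive reach(g,j) via R1 from reach(g,d), red(d,j)
round 2: derive reach(h,c) via R1 from reach(h,d), red(d,c)
round 2: derive reach(h,e) via R1 from reach(h,g), red(g,e)
round 2: derive reach(h,h) via R1 from reach(h,g), red(g,h)
round 2: derive reach(h,j) via R1 from reach(h,d), red(d,j)
round 2: derive reach(j,c) via R1 from reach(j,e), red(e,c)
round 2: derive reach(j,j) via R1 from reach(j,e), red(e,j)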